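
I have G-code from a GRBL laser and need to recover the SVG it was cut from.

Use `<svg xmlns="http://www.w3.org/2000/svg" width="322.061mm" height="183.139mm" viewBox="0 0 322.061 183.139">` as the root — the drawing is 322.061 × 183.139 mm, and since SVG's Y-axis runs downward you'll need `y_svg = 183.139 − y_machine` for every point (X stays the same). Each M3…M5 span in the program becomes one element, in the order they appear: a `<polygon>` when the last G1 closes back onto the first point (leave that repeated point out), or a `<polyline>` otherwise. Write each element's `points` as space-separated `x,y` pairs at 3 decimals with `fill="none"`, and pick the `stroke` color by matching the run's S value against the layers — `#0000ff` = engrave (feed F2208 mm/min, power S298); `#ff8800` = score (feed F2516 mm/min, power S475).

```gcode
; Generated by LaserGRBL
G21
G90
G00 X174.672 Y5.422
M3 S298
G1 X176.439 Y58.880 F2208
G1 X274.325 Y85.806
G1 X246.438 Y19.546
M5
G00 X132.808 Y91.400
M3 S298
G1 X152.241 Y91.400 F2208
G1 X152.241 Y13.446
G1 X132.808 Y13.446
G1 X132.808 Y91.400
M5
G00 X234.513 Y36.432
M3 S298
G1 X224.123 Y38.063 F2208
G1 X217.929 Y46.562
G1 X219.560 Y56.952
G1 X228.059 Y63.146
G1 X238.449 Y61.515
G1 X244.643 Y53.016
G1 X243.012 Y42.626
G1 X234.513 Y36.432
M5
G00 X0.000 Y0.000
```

Machine Y-up, SVG Y-down with viewBox height 183.139, so y_svg = 183.139 − y_machine; X carries over. Every run uses S298, so all elements get stroke `#0000ff` (engrave).

Run 1: The run is open, so emit a `<polyline>` with points (Y-flipped): 174.672,177.717 176.439,124.259 274.325,97.333 246.438,163.593.

Run 2: The run returns to its start, so emit a `<polygon>` with points (Y-flipped): 132.808,91.739 152.241,91.739 152.241,169.693 132.808,169.693.

Run 3: The run returns to its start, so emit a `<polygon>` with points (Y-flipped): 234.513,146.707 224.123,145.076 217.929,136.577 219.560,126.187 228.059,119.993 238.449,121.624 244.643,130.123 243.012,140.513.

<svg xmlns="http://www.w3.org/2000/svg" width="322.061mm" height="183.139mm" viewBox="0 0 322.061 183.139">
  <polyline points="174.672,177.717 176.439,124.259 274.325,97.333 246.438,163.593" fill="none" stroke="#0000ff"/>
  <polygon points="132.808,91.739 152.241,91.739 152.241,169.693 132.808,169.693" fill="none" stroke="#0000ff"/>
  <polygon points="234.513,146.707 224.123,145.076 217.929,136.577 219.560,126.187 228.059,119.993 238.449,121.624 244.643,130.123 243.012,140.513" fill="none" stroke="#0000ff"/>
</svg>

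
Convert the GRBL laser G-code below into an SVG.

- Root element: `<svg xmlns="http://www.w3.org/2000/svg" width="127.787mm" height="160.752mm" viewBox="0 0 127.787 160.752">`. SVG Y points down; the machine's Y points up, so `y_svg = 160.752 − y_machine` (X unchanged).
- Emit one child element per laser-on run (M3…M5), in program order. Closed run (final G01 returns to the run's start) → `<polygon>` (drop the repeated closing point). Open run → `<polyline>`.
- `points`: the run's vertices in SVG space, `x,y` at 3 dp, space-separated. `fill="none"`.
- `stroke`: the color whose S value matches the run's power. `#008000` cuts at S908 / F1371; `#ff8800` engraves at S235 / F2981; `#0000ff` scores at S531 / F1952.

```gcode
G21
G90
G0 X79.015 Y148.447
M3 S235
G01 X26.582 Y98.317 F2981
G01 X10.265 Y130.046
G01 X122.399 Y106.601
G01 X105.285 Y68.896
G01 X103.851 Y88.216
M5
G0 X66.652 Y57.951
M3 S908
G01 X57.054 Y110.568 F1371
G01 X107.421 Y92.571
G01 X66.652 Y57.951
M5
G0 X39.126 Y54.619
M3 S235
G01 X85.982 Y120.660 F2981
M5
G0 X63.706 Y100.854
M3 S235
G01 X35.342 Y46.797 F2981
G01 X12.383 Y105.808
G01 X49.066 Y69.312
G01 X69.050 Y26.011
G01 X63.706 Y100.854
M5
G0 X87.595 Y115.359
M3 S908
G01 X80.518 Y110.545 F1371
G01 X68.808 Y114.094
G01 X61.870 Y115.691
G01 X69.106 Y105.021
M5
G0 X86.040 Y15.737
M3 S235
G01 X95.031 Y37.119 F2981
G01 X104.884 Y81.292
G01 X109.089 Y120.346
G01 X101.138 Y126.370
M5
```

<svg xmlns="http://www.w3.org/2000/svg" width="127.787mm" height="160.752mm" viewBox="0 0 127.787 160.752">
  <polyline points="79.015,12.305 26.582,62.435 10.265,30.706 122.399,54.151 105.285,91.856 103.851,72.536" fill="none" stroke="#ff8800"/>
  <polygon points="66.652,102.801 57.054,50.184 107.421,68.181" fill="none" stroke="#008000"/>
  <polyline points="39.126,106.133 85.982,40.092" fill="none" stroke="#ff8800"/>
  <polygon points="63.706,59.898 35.342,113.955 12.383,54.944 49.066,91.440 69.050,134.741" fill="none" stroke="#ff8800"/>
  <polyline points="87.595,45.393 80.518,50.207 68.808,46.658 61.870,45.061 69.106,55.731" fill="none" stroke="#008000"/>
  <polyline points="86.040,145.015 95.031,123.633 104.884,79.460 109.089,40.406 101.138,34.382" fill="none" stroke="#ff8800"/>
</svg>

Each laser-on run becomes one SVG element. Flip Y back into SVG space with y_svg = 160.752 − y_machine.

Run 1: the run's S235 means `#ff8800` (engrave). The run is open, so emit a `<polyline>` with points (Y-flipped): 79.015,12.305 26.582,62.435 10.265,30.706 122.399,54.151 105.285,91.856 103.851,72.536.

Run 2: power S908 maps to stroke `#008000` (cut). The run returns to its start, so emit a `<polygon>` with points (Y-flipped): 66.652,102.801 57.054,50.184 107.421,68.181.

Run 3: S235 ⇒ engrave layer `#ff8800`. The run is open, so emit a `<polyline>` with points (Y-flipped): 39.126,106.133 85.982,40.092.

Run 4: the run's S235 means `#ff8800` (engrave). The run returns to its start, so emit a `<polygon>` with points (Y-flipped): 63.706,59.898 35.342,113.955 12.383,54.944 49.066,91.440 69.050,134.741.

Run 5: power S908 maps to stroke `#008000` (cut). The run is open, so emit a `<polyline>` with points (Y-flipped): 87.595,45.393 80.518,50.207 68.808,46.658 61.870,45.061 69.106,55.731.

Run 6: the run's S235 means `#ff8800` (engrave). The run is open, so emit a `<polyline>` with points (Y-flipped): 86.040,145.015 95.031,123.633 104.884,79.460 109.089,40.406 101.138,34.382.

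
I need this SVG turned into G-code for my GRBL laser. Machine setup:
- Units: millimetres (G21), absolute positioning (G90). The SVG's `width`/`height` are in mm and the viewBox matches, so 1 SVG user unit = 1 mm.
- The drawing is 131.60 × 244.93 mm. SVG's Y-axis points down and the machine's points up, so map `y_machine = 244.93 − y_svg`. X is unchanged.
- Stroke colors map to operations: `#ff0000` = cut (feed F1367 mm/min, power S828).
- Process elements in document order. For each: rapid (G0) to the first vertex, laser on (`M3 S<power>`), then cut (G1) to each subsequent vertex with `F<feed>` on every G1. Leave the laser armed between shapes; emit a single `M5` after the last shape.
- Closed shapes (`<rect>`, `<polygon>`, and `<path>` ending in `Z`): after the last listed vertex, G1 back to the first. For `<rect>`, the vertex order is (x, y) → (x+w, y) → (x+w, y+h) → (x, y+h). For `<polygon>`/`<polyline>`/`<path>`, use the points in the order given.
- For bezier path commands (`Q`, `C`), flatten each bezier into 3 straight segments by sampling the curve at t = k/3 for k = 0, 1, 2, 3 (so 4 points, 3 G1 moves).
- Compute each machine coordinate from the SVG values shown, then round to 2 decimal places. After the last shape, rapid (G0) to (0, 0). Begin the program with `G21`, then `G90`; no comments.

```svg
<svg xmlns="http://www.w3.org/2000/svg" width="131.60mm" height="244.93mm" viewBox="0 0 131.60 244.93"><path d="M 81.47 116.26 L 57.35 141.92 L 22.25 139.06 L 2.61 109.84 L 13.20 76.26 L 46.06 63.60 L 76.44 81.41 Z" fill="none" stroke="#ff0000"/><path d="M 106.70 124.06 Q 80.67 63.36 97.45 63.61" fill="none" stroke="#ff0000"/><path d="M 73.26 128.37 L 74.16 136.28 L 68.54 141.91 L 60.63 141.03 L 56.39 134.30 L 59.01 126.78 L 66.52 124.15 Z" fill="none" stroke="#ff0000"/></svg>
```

1 u = 1 mm; y_m = 244.93 − y.

[1] `<path>` regular polygon, #ff0000→cut S828 F1367: (81.47,128.67) → (57.35,103.01) → (22.25,105.87) → (2.61,135.09) → (13.20,168.67) → (46.06,181.33) → (76.44,163.52) → (81.47,128.67) (closed)

[2] `<path>` quadratic bezier, #ff0000→cut S828 F1367: (106.70,120.87) → (94.10,154.56) → (91.02,174.71) → (97.45,181.32)

[3] `<path>` regular polygon, #ff0000→cut S828 F1367: (73.26,116.56) → (74.16,108.65) → (68.54,103.02) → (60.63,103.90) → (56.39,110.63) → (59.01,118.15) → (66.52,120.78) → (73.26,116.56) (closed)

G21
G90
G0 X81.47 Y128.67
M3 S828
G1 X57.35 Y103.01 F1367
G1 X22.25 Y105.87 F1367
G1 X2.61 Y135.09 F1367
G1 X13.20 Y168.67 F1367
G1 X46.06 Y181.33 F1367
G1 X76.44 Y163.52 F1367
G1 X81.47 Y128.67 F1367
G0 X106.70 Y120.87
M3 S828
G1 X94.10 Y154.56 F1367
G1 X91.02 Y174.71 F1367
G1 X97.45 Y181.32 F1367
G0 X73.26 Y116.56
M3 S828
G1 X74.16 Y108.65 F1367
G1 X68.54 Y103.02 F1367
G1 X60.63 Y103.90 F1367
G1 X56.39 Y110.63 F1367
G1 X59.01 Y118.15 F1367
G1 X66.52 Y120.78 F1367
G1 X73.26 Y116.56 F1367
M5
G0 X0.00 Y0.00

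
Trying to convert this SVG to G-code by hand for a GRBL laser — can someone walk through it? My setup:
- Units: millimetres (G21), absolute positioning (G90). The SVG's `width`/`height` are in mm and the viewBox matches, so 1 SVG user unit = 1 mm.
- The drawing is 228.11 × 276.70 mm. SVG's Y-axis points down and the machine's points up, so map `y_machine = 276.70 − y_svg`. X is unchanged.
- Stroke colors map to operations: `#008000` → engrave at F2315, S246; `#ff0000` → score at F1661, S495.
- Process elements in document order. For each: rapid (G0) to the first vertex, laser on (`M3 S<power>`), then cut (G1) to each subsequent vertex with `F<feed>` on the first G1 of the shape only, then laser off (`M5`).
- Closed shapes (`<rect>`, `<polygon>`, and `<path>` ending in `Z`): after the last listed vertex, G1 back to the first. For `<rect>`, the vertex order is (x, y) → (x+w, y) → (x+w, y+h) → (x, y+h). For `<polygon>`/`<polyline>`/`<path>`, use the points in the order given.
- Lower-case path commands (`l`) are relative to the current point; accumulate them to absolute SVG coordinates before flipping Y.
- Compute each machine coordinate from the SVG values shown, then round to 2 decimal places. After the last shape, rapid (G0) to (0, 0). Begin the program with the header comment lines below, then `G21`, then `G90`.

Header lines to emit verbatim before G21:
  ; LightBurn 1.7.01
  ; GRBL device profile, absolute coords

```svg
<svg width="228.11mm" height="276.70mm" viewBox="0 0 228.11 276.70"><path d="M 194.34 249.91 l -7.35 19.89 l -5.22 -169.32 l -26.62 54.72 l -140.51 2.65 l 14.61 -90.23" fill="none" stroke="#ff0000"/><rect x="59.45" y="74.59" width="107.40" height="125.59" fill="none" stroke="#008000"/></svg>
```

; LightBurn 1.7.01
; GRBL device profile, absolute coords
G21
G90
G0 X194.34 Y26.79
M3 S495
G1 X186.99 Y6.90 F1661
G1 X181.77 Y176.22
G1 X155.15 Y121.50
G1 X14.64 Y118.85
G1 X29.25 Y209.08
M5
G0 X59.45 Y202.11
M3 S246
G1 X166.85 Y202.11 F2315
G1 X166.85 Y76.52
G1 X59.45 Y76.52
G1 X59.45 Y202.11
M5
G0 X0.00 Y0.00

1 u = 1 mm; y_m = 276.70 − y.

[1] `<path>` open polyline, #ff0000→score S495 F1661: (194.34,26.79) → (186.99,6.90) → (181.77,176.22) → (155.15,121.50) → (14.64,118.85) → (29.25,209.08)

[2] `<rect>` rectangle, #008000→engrave S246 F2315: (59.45,202.11) → (166.85,202.11) → (166.85,76.52) → (59.45,76.52) → (59.45,202.11) (closed)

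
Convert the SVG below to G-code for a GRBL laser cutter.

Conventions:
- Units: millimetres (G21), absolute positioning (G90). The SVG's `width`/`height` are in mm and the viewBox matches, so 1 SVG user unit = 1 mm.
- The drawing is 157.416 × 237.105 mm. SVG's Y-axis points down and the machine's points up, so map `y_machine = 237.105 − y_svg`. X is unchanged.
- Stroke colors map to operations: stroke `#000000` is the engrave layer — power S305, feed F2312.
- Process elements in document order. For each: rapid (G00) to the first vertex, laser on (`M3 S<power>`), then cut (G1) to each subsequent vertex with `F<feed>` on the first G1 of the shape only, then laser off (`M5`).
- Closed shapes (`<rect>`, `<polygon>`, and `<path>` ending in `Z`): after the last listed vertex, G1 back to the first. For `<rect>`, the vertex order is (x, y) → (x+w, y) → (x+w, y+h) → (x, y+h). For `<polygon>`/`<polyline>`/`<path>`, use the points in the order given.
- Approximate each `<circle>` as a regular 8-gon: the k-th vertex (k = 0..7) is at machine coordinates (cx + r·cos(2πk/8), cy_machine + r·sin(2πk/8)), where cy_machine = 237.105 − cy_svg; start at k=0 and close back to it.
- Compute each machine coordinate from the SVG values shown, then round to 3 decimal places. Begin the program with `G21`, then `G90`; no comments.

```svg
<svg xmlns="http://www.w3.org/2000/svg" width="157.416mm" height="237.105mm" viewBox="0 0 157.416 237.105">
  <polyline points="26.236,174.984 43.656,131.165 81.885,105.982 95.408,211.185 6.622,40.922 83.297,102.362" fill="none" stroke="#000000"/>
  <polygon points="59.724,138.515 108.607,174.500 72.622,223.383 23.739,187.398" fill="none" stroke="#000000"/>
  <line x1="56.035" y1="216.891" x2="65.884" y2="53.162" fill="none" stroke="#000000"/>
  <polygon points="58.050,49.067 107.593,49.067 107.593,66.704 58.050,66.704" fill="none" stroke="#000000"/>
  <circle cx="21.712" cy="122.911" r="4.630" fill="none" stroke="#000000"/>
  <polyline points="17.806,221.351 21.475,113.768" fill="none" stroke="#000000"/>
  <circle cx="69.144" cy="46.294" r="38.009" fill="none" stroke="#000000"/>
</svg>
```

G21
G90
G00 X26.236 Y62.121
M3 S305
G1 X43.656 Y105.940 F2312
G1 X81.885 Y131.123
G1 X95.408 Y25.920
G1 X6.622 Y196.183
G1 X83.297 Y134.743
M5
G00 X59.724 Y98.590
M3 S305
G1 X108.607 Y62.605 F2312
G1 X72.622 Y13.722
G1 X23.739 Y49.707
G1 X59.724 Y98.590
M5
G00 X56.035 Y20.214
M3 S305
G1 X65.884 Y183.943 F2312
M5
G00 X58.050 Y188.038
M3 S305
G1 X107.593 Y188.038 F2312
G1 X107.593 Y170.401
G1 X58.050 Y170.401
G1 X58.050 Y188.038
M5
G00 X26.342 Y114.194
M3 S305
G1 X24.986 Y117.468 F2312
G1 X21.712 Y118.824
G1 X18.438 Y117.468
G1 X17.082 Y114.194
G1 X18.438 Y110.920
G1 X21.712 Y109.564
G1 X24.986 Y110.920
G1 X26.342 Y114.194
M5
G00 X17.806 Y15.754
M3 S305
G1 X21.475 Y123.337 F2312
M5
G00 X107.153 Y190.811
M3 S305
G1 X96.020 Y217.687 F2312
G1 X69.144 Y228.820
G1 X42.268 Y217.687
G1 X31.135 Y190.811
G1 X42.268 Y163.935
G1 X69.144 Y152.802
G1 X96.020 Y163.935
G1 X107.153 Y190.811
M5

1 u = 1 mm; y_m = 237.105 − y.

[1] `<polyline>` open polyline, #000000→engrave S305 F2312: (26.236,62.121) → (43.656,105.940) → (81.885,131.123) → (95.408,25.920) → (6.622,196.183) → (83.297,134.743)

[2] `<polygon>` regular polygon, #000000→engrave S305 F2312: (59.724,98.590) → (108.607,62.605) → (72.622,13.722) → (23.739,49.707) → (59.724,98.590) (closed)

[3] `<line>` line segment, #000000→engrave S305 F2312: (56.035,20.214) → (65.884,183.943)

[4] `<polygon>` rectangle, #000000→engrave S305 F2312: (58.050,188.038) → (107.593,188.038) → (107.593,170.401) → (58.050,170.401) → (58.050,188.038) (closed)

[5] `<circle>` circle, #000000→engrave S305 F2312: (26.342,114.194) → (24.986,117.468) → (21.712,118.824) → (18.438,117.468) → (17.082,114.194) → (18.438,110.920) → (21.712,109.564) → (24.986,110.920) → (26.342,114.194) (closed)

[6] `<polyline>` line segment, #000000→engrave S305 F2312: (17.806,15.754) → (21.475,123.337)

[7] `<circle>` circle, #000000→engrave S305 F2312: (107.153,190.811) → (96.020,217.687) → (69.144,228.820) → (42.268,217.687) → (31.135,190.811) → (42.268,163.935) → (69.144,152.802) → (96.020,163.935) → (107.153,190.811) (closed)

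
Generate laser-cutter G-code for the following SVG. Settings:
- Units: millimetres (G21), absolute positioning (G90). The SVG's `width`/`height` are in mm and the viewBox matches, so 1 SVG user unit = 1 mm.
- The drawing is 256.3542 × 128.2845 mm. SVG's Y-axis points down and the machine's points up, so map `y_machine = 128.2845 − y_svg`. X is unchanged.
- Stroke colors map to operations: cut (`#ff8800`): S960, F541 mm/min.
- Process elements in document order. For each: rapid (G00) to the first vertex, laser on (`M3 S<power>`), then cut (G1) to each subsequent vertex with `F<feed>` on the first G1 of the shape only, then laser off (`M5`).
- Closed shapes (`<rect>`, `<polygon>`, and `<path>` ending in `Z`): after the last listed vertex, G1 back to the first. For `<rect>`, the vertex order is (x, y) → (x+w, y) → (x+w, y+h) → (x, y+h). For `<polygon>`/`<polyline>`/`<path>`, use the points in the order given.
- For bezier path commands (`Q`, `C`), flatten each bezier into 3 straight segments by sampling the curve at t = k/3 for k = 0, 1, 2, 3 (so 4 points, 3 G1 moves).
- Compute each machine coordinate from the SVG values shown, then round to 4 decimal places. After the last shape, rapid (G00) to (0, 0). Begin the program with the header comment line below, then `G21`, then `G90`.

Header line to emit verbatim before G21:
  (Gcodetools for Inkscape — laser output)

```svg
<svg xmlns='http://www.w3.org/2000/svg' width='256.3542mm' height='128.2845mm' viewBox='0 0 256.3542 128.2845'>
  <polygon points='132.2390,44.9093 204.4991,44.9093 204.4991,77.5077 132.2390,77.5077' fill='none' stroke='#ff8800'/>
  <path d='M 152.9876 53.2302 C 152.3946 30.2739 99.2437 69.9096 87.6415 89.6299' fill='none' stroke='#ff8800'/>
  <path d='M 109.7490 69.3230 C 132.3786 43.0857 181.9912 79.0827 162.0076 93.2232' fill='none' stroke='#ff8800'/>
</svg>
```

(Gcodetools for Inkscape — laser output)
G21
G90
G00 X132.2390 Y83.3752
M3 S960
G1 X204.4991 Y83.3752 F541
G1 X204.4991 Y50.7768
G1 X132.2390 Y50.7768
G1 X132.2390 Y83.3752
M5
G00 X152.9876 Y75.0543
M3 S960
G1 X138.3607 Y80.2024 F541
G1 X109.6078 Y61.9575
G1 X87.6415 Y38.6546
M5
G00 X109.7490 Y58.9615
M3 S960
G1 X137.7959 Y67.5685 F541
G1 X162.3695 Y53.3728
G1 X162.0076 Y35.0613
M5
G00 X0.0000 Y0.0000

1 u = 1 mm; y_m = 128.2845 − y.

[1] `<polygon>` rectangle, #ff8800→cut S960 F541: (132.2390,83.3752) → (204.4991,83.3752) → (204.4991,50.7768) → (132.2390,50.7768) → (132.2390,83.3752) (closed)

[2] `<path>` cubic bezier, #ff8800→cut S960 F541: (152.9876,75.0543) → (138.3607,80.2024) → (109.6078,61.9575) → (87.6415,38.6546)

[3] `<path>` cubic bezier, #ff8800→cut S960 F541: (109.7490,58.9615) → (137.7959,67.5685) → (162.3695,53.3728) → (162.0076,35.0613)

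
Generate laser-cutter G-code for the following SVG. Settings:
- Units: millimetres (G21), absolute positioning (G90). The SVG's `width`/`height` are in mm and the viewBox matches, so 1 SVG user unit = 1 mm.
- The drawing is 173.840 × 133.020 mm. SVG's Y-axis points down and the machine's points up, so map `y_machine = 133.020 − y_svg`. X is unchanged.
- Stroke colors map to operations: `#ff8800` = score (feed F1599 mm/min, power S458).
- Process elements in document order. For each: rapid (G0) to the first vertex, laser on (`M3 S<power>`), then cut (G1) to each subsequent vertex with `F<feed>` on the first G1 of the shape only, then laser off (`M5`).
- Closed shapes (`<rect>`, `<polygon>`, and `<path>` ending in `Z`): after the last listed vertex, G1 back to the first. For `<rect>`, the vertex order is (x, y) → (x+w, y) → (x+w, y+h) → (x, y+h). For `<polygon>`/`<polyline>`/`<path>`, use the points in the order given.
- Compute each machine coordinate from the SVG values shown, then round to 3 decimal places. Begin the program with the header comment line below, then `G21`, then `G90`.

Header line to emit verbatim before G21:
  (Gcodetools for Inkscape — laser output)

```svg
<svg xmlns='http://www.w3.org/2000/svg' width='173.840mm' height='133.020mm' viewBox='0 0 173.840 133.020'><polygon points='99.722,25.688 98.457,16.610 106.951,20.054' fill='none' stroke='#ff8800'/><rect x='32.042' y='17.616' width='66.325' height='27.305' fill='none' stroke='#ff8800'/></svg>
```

(Gcodetools for Inkscape — laser output)
G21
G90
G0 X99.722 Y107.332
M3 S458
G1 X98.457 Y116.410 F1599
G1 X106.951 Y112.966
G1 X99.722 Y107.332
M5
G0 X32.042 Y115.404
M3 S458
G1 X98.367 Y115.404 F1599
G1 X98.367 Y88.099
G1 X32.042 Y88.099
G1 X32.042 Y115.404
M5

1 u = 1 mm; y_m = 133.020 − y.

[1] `<polygon>` regular polygon, #ff8800→score S458 F1599: (99.722,107.332) → (98.457,116.410) → (106.951,112.966) → (99.722,107.332) (closed)

[2] `<rect>` rectangle, #ff8800→score S458 F1599: (32.042,115.404) → (98.367,115.404) → (98.367,88.099) → (32.042,88.099) → (32.042,115.404) (closed)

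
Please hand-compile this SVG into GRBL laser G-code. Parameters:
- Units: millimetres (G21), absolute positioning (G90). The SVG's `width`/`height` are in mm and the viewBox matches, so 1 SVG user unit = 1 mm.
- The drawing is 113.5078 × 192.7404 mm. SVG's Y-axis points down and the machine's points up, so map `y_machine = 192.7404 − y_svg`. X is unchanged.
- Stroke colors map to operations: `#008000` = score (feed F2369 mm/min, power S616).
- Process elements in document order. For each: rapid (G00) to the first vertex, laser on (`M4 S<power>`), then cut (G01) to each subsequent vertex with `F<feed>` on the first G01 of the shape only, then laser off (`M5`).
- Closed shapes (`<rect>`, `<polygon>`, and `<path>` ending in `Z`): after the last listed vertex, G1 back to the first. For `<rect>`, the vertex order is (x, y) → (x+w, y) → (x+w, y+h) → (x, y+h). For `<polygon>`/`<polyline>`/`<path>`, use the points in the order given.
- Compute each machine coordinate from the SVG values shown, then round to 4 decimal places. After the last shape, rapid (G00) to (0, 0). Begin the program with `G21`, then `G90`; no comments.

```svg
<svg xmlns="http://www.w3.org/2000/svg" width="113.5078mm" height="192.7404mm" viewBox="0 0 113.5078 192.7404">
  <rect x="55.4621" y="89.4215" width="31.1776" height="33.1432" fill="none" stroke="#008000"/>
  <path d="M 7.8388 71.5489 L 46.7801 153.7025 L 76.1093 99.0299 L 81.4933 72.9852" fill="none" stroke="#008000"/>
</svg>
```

1 u = 1 mm; y_m = 192.7404 − y.

[1] `<rect>` rectangle, #008000→score S616 F2369: (55.4621,103.3189) → (86.6397,103.3189) → (86.6397,70.1757) → (55.4621,70.1757) → (55.4621,103.3189) (closed)

[2] `<path>` open polyline, #008000→score S616 F2369: (7.8388,121.1915) → (46.7801,39.0379) → (76.1093,93.7105) → (81.4933,119.7552)

G21
G90
G00 X55.4621 Y103.3189
M4 S616
G01 X86.6397 Y103.3189 F2369
G01 X86.6397 Y70.1757
G01 X55.4621 Y70.1757
G01 X55.4621 Y103.3189
M5
G00 X7.8388 Y121.1915
M4 S616
G01 X46.7801 Y39.0379 F2369
G01 X76.1093 Y93.7105
G01 X81.4933 Y119.7552
M5
G00 X0.0000 Y0.0000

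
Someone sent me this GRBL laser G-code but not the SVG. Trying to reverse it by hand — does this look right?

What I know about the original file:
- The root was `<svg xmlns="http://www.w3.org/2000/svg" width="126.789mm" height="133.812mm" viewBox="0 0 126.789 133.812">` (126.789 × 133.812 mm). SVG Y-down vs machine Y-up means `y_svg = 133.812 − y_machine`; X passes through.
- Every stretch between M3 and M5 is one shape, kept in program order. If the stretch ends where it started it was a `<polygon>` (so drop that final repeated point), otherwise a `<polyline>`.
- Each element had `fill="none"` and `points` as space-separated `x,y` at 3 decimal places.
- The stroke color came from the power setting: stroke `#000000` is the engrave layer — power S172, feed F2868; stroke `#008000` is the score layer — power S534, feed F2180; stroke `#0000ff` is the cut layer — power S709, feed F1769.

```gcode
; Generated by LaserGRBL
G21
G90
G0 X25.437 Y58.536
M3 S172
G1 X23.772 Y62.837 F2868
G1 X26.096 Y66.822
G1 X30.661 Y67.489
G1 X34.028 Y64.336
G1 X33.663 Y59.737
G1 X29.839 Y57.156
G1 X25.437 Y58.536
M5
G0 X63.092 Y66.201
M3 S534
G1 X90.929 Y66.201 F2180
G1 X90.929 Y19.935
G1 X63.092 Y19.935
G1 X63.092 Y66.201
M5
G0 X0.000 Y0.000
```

<svg xmlns="http://www.w3.org/2000/svg" width="126.789mm" height="133.812mm" viewBox="0 0 126.789 133.812">
  <polygon points="25.437,75.276 23.772,70.975 26.096,66.990 30.661,66.323 34.028,69.476 33.663,74.075 29.839,76.656" fill="none" stroke="#000000"/>
  <polygon points="63.092,67.611 90.929,67.611 90.929,113.877 63.092,113.877" fill="none" stroke="#008000"/>
</svg>

Machine Y-up, SVG Y-down with viewBox height 133.812, so y_svg = 133.812 − y_machine; X carries over.

Run 1: the run's S172 means `#000000` (engrave). The run returns to its start, so emit a `<polygon>` with points (Y-flipped): 25.437,75.276 23.772,70.975 26.096,66.990 30.661,66.323 34.028,69.476 33.663,74.075 29.839,76.656.

Run 2: power S534 maps to stroke `#008000` (score). The run returns to its start, so emit a `<polygon>` with points (Y-flipped): 63.092,67.611 90.929,67.611 90.929,113.877 63.092,113.877.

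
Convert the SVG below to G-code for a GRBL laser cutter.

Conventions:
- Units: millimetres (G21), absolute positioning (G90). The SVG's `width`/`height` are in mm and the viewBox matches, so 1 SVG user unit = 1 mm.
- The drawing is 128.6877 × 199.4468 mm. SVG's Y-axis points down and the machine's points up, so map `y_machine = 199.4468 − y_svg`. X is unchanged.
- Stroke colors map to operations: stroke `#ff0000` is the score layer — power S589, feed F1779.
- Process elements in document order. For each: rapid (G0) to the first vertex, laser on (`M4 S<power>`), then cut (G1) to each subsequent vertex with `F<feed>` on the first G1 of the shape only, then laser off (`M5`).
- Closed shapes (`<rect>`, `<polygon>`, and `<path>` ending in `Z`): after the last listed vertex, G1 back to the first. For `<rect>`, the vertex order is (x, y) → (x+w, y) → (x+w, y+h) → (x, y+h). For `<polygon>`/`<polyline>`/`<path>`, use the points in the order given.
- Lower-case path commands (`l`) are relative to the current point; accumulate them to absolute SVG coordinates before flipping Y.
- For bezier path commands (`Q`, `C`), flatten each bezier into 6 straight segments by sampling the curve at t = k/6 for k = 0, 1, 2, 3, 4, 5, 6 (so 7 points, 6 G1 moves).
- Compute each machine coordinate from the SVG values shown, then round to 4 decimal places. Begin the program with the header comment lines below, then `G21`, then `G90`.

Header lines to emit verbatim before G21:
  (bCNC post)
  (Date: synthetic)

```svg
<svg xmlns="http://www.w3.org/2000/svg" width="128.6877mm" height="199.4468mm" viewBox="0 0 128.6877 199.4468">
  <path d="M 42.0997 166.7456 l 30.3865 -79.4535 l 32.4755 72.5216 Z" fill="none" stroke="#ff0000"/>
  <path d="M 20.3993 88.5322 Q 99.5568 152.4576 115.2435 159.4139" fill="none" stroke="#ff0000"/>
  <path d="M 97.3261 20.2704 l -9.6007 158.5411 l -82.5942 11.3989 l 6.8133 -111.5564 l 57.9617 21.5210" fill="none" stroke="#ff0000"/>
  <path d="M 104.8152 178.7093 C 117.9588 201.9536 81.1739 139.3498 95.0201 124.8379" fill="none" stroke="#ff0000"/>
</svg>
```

viewBox `0 0 128.6877 199.4468` with mm width/height → 1 unit = 1 mm. Flip: y_m = 199.4468 − y_svg.

**Shape 1** — `<path>` closed polygon, stroke `#ff0000` → score (S589, F1779). Machine vertices: (42.0997,32.7012) → (72.4862,112.1547) → (104.9617,39.6331) → (42.0997,32.7012). Closed: final G1 returns to the first vertex.

**Shape 2** — `<path>` quadratic bezier, stroke `#ff0000` → score (S589, F1779). Control points (SVG): P0=(20.3993,88.5322), P1=(99.5568,152.4576), P2=(115.2435,159.4139); sampled at t=k/6. Machine vertices: (20.3993,110.9146) → (45.0221,91.1886) → (66.1187,74.6276) → (83.6891,61.2315) → (97.7334,51.0003) → (108.2515,43.9341) → (115.2435,40.0329). Open path.

**Shape 3** — `<path>` open polyline, stroke `#ff0000` → score (S589, F1779). Machine vertices: (97.3261,179.1764) → (87.7254,20.6353) → (5.1312,9.2364) → (11.9445,120.7928) → (69.9062,99.2718). Open path.

**Shape 4** — `<path>` cubic bezier, stroke `#ff0000` → score (S589, F1779). Control points (SVG): P0=(104.8152,178.7093), P1=(117.9588,201.9536), P2=(81.1739,139.3498), P3=(95.0201,124.8379); sampled at t=k/6. Machine vertices: (104.8152,20.7375) → (107.6918,15.6493) → (105.0404,21.1485) → (99.6542,33.5146) → (94.3265,49.0271) → (91.8507,63.9654) → (95.0201,74.6089). Open path.

(bCNC post)
(Date: synthetic)
G21
G90
G0 X42.0997 Y32.7012
M4 S589
G1 X72.4862 Y112.1547 F1779
G1 X104.9617 Y39.6331
G1 X42.0997 Y32.7012
M5
G0 X20.3993 Y110.9146
M4 S589
G1 X45.0221 Y91.1886 F1779
G1 X66.1187 Y74.6276
G1 X83.6891 Y61.2315
G1 X97.7334 Y51.0003
G1 X108.2515 Y43.9341
G1 X115.2435 Y40.0329
M5
G0 X97.3261 Y179.1764
M4 S589
G1 X87.7254 Y20.6353 F1779
G1 X5.1312 Y9.2364
G1 X11.9445 Y120.7928
G1 X69.9062 Y99.2718
M5
G0 X104.8152 Y20.7375
M4 S589
G1 X107.6918 Y15.6493 F1779
G1 X105.0404 Y21.1485
G1 X99.6542 Y33.5146
G1 X94.3265 Y49.0271
G1 X91.8507 Y63.9654
G1 X95.0201 Y74.6089
M5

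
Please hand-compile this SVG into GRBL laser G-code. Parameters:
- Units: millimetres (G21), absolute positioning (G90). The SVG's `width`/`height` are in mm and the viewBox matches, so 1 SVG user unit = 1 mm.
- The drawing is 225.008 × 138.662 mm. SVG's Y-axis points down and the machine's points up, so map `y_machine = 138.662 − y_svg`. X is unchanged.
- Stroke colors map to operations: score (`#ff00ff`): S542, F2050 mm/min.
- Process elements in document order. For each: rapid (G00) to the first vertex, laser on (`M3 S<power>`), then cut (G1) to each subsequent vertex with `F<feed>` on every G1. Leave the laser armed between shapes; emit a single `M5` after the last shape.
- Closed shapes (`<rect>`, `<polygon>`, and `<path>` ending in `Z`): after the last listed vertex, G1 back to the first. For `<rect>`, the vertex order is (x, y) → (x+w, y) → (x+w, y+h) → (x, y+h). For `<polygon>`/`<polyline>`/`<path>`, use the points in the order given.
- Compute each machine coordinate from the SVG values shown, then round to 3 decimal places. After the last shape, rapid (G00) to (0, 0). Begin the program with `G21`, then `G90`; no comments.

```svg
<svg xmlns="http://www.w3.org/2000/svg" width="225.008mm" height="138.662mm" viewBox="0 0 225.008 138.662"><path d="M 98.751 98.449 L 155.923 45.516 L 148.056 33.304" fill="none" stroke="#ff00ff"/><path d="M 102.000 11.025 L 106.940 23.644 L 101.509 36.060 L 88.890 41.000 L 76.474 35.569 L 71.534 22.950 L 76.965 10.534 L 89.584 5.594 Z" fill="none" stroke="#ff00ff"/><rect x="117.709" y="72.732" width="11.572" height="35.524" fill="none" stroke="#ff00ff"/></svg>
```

viewBox `0 0 225.008 138.662` with mm width/height → 1 unit = 1 mm. Flip: y_m = 138.662 − y_svg.

**Shape 1** — `<path>` open polyline, stroke `#ff00ff` → score (S542, F2050). Machine vertices: (98.751,40.213) → (155.923,93.146) → (148.056,105.358). Open path.

**Shape 2** — `<path>` regular polygon, stroke `#ff00ff` → score (S542, F2050). Machine vertices: (102.000,127.637) → (106.940,115.018) → (101.509,102.602) → (88.890,97.662) → (76.474,103.093) → (71.534,115.712) → (76.965,128.128) → (89.584,133.068) → (102.000,127.637). Closed: final G1 returns to the first vertex.

**Shape 3** — `<rect>` rectangle, stroke `#ff00ff` → score (S542, F2050). Machine vertices: (117.709,65.930) → (129.281,65.930) → (129.281,30.406) → (117.709,30.406) → (117.709,65.930). Closed: final G1 returns to the first vertex.

G21
G90
G00 X98.751 Y40.213
M3 S542
G1 X155.923 Y93.146 F2050
G1 X148.056 Y105.358 F2050
G00 X102.000 Y127.637
M3 S542
G1 X106.940 Y115.018 F2050
G1 X101.509 Y102.602 F2050
G1 X88.890 Y97.662 F2050
G1 X76.474 Y103.093 F2050
G1 X71.534 Y115.712 F2050
G1 X76.965 Y128.128 F2050
G1 X89.584 Y133.068 F2050
G1 X102.000 Y127.637 F2050
G00 X117.709 Y65.930
M3 S542
G1 X129.281 Y65.930 F2050
G1 X129.281 Y30.406 F2050
G1 X117.709 Y30.406 F2050
G1 X117.709 Y65.930 F2050
M5
G00 X0.000 Y0.000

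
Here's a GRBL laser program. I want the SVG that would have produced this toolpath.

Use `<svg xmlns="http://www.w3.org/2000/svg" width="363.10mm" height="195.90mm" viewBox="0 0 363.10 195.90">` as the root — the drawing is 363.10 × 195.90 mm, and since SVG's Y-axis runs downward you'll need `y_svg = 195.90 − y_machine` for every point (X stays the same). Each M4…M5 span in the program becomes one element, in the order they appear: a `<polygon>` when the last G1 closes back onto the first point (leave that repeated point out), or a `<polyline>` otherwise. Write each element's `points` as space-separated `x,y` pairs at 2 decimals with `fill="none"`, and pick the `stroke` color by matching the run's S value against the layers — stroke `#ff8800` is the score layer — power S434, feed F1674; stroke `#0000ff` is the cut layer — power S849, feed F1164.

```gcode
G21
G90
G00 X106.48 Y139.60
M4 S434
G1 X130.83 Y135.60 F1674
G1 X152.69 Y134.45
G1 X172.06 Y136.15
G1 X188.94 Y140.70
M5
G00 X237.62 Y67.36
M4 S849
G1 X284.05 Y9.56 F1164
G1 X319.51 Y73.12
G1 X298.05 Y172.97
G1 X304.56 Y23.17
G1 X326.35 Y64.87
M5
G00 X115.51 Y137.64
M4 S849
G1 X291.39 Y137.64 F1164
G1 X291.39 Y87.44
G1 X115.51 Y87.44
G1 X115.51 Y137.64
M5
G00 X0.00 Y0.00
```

<svg xmlns="http://www.w3.org/2000/svg" width="363.10mm" height="195.90mm" viewBox="0 0 363.10 195.90">
  <polyline points="106.48,56.30 130.83,60.30 152.69,61.45 172.06,59.75 188.94,55.20" fill="none" stroke="#ff8800"/>
  <polyline points="237.62,128.54 284.05,186.34 319.51,122.78 298.05,22.93 304.56,172.73 326.35,131.03" fill="none" stroke="#0000ff"/>
  <polygon points="115.51,58.26 291.39,58.26 291.39,108.46 115.51,108.46" fill="none" stroke="#0000ff"/>
</svg>

Machine Y-up, SVG Y-down with viewBox height 195.90, so y_svg = 195.90 − y_machine; X carries over.

Run 1: power S434 maps to stroke `#ff8800` (score). The run is open, so emit a `<polyline>` with points (Y-flipped): 106.48,56.30 130.83,60.30 152.69,61.45 172.06,59.75 188.94,55.20.

Run 2: power S849 maps to stroke `#0000ff` (cut). The run is open, so emit a `<polyline>` with points (Y-flipped): 237.62,128.54 284.05,186.34 319.51,122.78 298.05,22.93 304.56,172.73 326.35,131.03.

Run 3: power S849 maps to stroke `#0000ff` (cut). The run returns to its start, so emit a `<polygon>` with points (Y-flipped): 115.51,58.26 291.39,58.26 291.39,108.46 115.51,108.46.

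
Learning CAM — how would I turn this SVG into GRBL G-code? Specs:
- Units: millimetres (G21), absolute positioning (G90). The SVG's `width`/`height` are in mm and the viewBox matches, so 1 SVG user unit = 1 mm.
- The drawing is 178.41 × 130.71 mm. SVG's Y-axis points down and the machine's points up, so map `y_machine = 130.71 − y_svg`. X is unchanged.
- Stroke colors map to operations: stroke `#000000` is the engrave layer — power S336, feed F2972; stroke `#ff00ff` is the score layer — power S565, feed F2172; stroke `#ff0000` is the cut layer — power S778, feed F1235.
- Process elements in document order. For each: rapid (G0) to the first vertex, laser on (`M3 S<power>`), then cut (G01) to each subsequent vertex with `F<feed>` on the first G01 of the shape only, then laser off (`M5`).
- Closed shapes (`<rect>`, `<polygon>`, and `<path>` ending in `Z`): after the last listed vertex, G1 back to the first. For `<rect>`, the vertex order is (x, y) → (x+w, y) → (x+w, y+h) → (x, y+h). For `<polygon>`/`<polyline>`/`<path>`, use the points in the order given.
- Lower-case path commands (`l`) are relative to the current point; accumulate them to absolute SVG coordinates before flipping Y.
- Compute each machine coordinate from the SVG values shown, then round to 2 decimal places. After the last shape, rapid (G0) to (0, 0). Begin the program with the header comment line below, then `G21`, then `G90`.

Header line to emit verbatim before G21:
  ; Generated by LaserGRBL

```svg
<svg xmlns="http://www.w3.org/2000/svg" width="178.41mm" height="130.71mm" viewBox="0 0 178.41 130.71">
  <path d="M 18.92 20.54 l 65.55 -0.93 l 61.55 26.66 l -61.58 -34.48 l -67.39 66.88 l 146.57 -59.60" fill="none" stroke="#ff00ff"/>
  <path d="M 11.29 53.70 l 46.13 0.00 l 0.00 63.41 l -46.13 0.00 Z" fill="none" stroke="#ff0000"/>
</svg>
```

viewBox `0 0 178.41 130.71` with mm width/height → 1 unit = 1 mm. Flip: y_m = 130.71 − y_svg.

**Shape 1** — `<path>` open polyline, stroke `#ff00ff` → score (S565, F2172). Machine vertices: (18.92,110.17) → (84.47,111.10) → (146.02,84.44) → (84.44,118.92) → (17.05,52.04) → (163.62,111.64). Open path.

**Shape 2** — `<path>` rectangle, stroke `#ff0000` → cut (S778, F1235). Machine vertices: (11.29,77.01) → (57.42,77.01) → (57.42,13.60) → (11.29,13.60) → (11.29,77.01). Closed: final G1 returns to the first vertex.

; Generated by LaserGRBL
G21
G90
G0 X18.92 Y110.17
M3 S565
G01 X84.47 Y111.10 F2172
G01 X146.02 Y84.44
G01 X84.44 Y118.92
G01 X17.05 Y52.04
G01 X163.62 Y111.64
M5
G0 X11.29 Y77.01
M3 S778
G01 X57.42 Y77.01 F1235
G01 X57.42 Y13.60
G01 X11.29 Y13.60
G01 X11.29 Y77.01
M5
G0 X0.00 Y0.00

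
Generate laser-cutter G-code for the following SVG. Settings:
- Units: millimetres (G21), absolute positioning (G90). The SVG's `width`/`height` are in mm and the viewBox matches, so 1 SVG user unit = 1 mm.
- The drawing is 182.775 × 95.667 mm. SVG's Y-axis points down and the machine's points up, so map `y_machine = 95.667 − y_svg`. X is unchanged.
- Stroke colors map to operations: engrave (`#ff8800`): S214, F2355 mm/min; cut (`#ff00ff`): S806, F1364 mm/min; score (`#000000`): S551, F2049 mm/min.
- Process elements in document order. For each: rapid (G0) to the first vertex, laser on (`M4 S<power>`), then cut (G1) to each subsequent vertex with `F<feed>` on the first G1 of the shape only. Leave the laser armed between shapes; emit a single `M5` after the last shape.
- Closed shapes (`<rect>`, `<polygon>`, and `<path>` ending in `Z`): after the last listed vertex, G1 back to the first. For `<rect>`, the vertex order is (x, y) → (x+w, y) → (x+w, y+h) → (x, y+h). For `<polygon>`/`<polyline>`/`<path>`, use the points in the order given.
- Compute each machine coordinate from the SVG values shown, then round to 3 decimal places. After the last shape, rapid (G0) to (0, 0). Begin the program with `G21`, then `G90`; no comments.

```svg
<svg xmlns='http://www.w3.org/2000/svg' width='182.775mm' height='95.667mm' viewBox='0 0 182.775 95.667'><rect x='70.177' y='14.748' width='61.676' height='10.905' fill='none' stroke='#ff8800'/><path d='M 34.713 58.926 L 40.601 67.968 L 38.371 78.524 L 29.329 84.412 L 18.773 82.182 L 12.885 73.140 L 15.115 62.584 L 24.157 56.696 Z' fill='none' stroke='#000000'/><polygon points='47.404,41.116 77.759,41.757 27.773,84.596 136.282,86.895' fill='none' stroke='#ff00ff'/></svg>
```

G21
G90
G0 X70.177 Y80.919
M4 S214
G1 X131.853 Y80.919 F2355
G1 X131.853 Y70.014
G1 X70.177 Y70.014
G1 X70.177 Y80.919
G0 X34.713 Y36.741
M4 S551
G1 X40.601 Y27.699 F2049
G1 X38.371 Y17.143
G1 X29.329 Y11.255
G1 X18.773 Y13.485
G1 X12.885 Y22.527
G1 X15.115 Y33.083
G1 X24.157 Y38.971
G1 X34.713 Y36.741
G0 X47.404 Y54.551
M4 S806
G1 X77.759 Y53.910 F1364
G1 X27.773 Y11.071
G1 X136.282 Y8.772
G1 X47.404 Y54.551
M5
G0 X0.000 Y0.000

viewBox `0 0 182.775 95.667` with mm width/height → 1 unit = 1 mm. Flip: y_m = 95.667 − y_svg.

**Shape 1** — `<rect>` rectangle, stroke `#ff8800` → engrave (S214, F2355). Machine vertices: (70.177,80.919) → (131.853,80.919) → (131.853,70.014) → (70.177,70.014) → (70.177,80.919). Closed: final G1 returns to the first vertex.

**Shape 2** — `<path>` regular polygon, stroke `#000000` → score (S551, F2049). Machine vertices: (34.713,36.741) → (40.601,27.699) → (38.371,17.143) → (29.329,11.255) → (18.773,13.485) → (12.885,22.527) → (15.115,33.083) → (24.157,38.971) → (34.713,36.741). Closed: final G1 returns to the first vertex.

**Shape 3** — `<polygon>` closed polygon, stroke `#ff00ff` → cut (S806, F1364). Machine vertices: (47.404,54.551) → (77.759,53.910) → (27.773,11.071) → (136.282,8.772) → (47.404,54.551). Closed: final G1 returns to the first vertex.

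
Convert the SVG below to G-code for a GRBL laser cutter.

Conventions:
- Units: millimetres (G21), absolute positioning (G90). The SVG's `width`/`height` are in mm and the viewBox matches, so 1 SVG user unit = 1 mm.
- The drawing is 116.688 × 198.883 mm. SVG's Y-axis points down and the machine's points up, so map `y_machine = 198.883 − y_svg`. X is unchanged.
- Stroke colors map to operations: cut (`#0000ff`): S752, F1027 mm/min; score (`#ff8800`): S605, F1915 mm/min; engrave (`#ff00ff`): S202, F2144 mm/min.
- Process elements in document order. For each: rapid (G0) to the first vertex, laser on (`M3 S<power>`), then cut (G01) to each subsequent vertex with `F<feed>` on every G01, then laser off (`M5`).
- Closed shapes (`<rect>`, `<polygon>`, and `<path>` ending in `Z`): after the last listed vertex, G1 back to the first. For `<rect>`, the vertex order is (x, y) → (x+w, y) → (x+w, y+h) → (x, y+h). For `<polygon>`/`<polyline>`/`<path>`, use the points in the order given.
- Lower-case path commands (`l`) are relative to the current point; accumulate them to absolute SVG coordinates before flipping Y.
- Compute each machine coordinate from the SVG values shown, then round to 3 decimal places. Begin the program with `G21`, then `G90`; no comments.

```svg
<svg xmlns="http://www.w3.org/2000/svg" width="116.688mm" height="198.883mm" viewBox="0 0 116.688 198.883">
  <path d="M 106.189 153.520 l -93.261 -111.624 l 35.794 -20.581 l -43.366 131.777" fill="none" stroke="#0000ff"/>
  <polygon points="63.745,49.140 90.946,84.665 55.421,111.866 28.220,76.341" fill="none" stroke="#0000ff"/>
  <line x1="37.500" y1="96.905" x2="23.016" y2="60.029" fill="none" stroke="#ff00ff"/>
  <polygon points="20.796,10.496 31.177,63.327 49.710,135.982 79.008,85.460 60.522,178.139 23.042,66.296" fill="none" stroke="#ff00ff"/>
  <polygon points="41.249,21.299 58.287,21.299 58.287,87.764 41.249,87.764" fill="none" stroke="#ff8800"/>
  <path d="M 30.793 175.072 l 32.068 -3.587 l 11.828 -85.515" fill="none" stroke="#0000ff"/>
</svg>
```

G21
G90
G0 X106.189 Y45.363
M3 S752
G01 X12.928 Y156.987 F1027
G01 X48.722 Y177.568 F1027
G01 X5.356 Y45.791 F1027
M5
G0 X63.745 Y149.743
M3 S752
G01 X90.946 Y114.218 F1027
G01 X55.421 Y87.017 F1027
G01 X28.220 Y122.542 F1027
G01 X63.745 Y149.743 F1027
M5
G0 X37.500 Y101.978
M3 S202
G01 X23.016 Y138.854 F2144
M5
G0 X20.796 Y188.387
M3 S202
G01 X31.177 Y135.556 F2144
G01 X49.710 Y62.901 F2144
G01 X79.008 Y113.423 F2144
G01 X60.522 Y20.744 F2144
G01 X23.042 Y132.587 F2144
G01 X20.796 Y188.387 F2144
M5
G0 X41.249 Y177.584
M3 S605
G01 X58.287 Y177.584 F1915
G01 X58.287 Y111.119 F1915
G01 X41.249 Y111.119 F1915
G01 X41.249 Y177.584 F1915
M5
G0 X30.793 Y23.811
M3 S752
G01 X62.861 Y27.398 F1027
G01 X74.689 Y112.913 F1027
M5

viewBox `0 0 116.688 198.883` with mm width/height → 1 unit = 1 mm. Flip: y_m = 198.883 − y_svg.

**Shape 1** — `<path>` open polyline, stroke `#0000ff` → cut (S752, F1027). Machine vertices: (106.189,45.363) → (12.928,156.987) → (48.722,177.568) → (5.356,45.791). Open path.

**Shape 2** — `<polygon>` regular polygon, stroke `#0000ff` → cut (S752, F1027). Machine vertices: (63.745,149.743) → (90.946,114.218) → (55.421,87.017) → (28.220,122.542) → (63.745,149.743). Closed: final G1 returns to the first vertex.

**Shape 3** — `<line>` line segment, stroke `#ff00ff` → engrave (S202, F2144). Machine vertices: (37.500,101.978) → (23.016,138.854). Open path.

**Shape 4** — `<polygon>` closed polygon, stroke `#ff00ff` → engrave (S202, F2144). Machine vertices: (20.796,188.387) → (31.177,135.556) → (49.710,62.901) → (79.008,113.423) → (60.522,20.744) → (23.042,132.587) → (20.796,188.387). Closed: final G1 returns to the first vertex.

**Shape 5** — `<polygon>` rectangle, stroke `#ff8800` → score (S605, F1915). Machine vertices: (41.249,177.584) → (58.287,177.584) → (58.287,111.119) → (41.249,111.119) → (41.249,177.584). Closed: final G1 returns to the first vertex.

**Shape 6** — `<path>` open polyline, stroke `#0000ff` → cut (S752, F1027). Machine vertices: (30.793,23.811) → (62.861,27.398) → (74.689,112.913). Open path.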